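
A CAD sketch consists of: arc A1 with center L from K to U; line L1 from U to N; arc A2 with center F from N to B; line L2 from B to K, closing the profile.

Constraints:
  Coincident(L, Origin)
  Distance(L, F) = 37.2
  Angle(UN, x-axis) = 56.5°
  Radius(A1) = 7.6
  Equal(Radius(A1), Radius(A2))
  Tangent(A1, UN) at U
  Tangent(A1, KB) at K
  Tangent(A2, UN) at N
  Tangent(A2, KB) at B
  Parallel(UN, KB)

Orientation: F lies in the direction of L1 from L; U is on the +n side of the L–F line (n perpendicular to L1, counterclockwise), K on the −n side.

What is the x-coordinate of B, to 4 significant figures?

26.87

Tangency of A1 to both parallel lines with radius 7.6 puts U and K at L ± 7.6·n: U = (-6.338, 4.195), K = (6.338, -4.195). Equal radii place N and B the same way about F: N = F + 7.6·n = (14.19, 35.22), B = F − 7.6·n = (26.87, 26.83). So B.x = 26.87.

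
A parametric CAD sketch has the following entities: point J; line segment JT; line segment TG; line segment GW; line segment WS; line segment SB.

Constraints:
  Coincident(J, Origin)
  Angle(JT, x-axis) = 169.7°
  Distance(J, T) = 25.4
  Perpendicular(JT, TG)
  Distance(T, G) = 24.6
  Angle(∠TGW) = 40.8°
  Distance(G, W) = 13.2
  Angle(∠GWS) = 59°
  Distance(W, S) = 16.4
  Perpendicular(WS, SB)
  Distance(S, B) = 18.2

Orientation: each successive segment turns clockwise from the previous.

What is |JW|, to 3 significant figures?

22.2

J is at the origin; JT runs at 169.7° with length 25.4, so T = (-25.0, 4.54). JT is perpendicular to TG, so TG runs at 79.7°; with |TG| = 24.6, G = (-20.6, 28.7). ∠TGW = 40.8° gives GW at -59.5° from the x-axis; with |GW| = 13.2, W = (-13.9, 17.4). Then |JW| = |W − J| = 22.2.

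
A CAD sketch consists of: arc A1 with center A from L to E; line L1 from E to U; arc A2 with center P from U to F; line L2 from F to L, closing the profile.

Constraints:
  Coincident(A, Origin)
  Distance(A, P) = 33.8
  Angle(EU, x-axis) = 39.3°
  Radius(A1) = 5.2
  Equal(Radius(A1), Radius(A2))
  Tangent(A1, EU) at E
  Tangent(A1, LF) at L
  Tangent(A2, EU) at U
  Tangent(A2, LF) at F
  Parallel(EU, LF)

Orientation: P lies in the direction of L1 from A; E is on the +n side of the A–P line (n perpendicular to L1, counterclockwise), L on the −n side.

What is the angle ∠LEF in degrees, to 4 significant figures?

72.90°

The slot axis is L1's direction at 39.3°, so u = (cos 39.3°, sin 39.3°) = (0.7738, 0.6334) and n = (−sin 39.3°, cos 39.3°) = (-0.6334, 0.7738). A is at the origin and P lies 33.8 along u from A, so P = 33.8·u = (26.16, 21.41). Tangency of A1 to both parallel lines with radius 5.2 puts E and L at A ± 5.2·n: E = (-3.294, 4.024), L = (3.294, -4.024). Equal radii place U and F the same way about P: U = P + 5.2·n = (22.86, 25.43), F = P − 5.2·n = (29.45, 17.38). Then cos ∠LEF = EL·EF / (|EL||EF|), giving 72.90°.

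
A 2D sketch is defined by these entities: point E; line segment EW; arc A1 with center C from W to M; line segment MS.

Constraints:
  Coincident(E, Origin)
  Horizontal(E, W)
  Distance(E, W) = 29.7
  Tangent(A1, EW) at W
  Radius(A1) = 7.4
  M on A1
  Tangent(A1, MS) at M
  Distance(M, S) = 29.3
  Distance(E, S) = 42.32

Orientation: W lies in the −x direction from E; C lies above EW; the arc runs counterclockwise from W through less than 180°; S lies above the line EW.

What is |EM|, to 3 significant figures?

23.4

Checks: |CM| = 7.400 ✓; ∠(CM, MS) = 90.00° ✓; |MS| = 29.30 ✓; |ES| = 42.32 ✓.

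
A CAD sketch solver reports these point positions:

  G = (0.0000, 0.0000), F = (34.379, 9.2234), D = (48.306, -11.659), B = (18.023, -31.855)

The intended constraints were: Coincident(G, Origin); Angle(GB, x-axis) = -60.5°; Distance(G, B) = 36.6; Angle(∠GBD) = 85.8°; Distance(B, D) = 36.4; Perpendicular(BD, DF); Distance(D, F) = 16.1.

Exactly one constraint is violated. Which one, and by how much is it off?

Distance(D, F) = 16.1 — off by 9.00.

G = (0.00, 0.00) ✓; GB at -60.50° ✓; |GB| = 36.60 ✓; ∠GBD = 85.80° ✓; |BD| = 36.40 ✓; ∠(BD, DF) = 90.00° ✓; |DF| = 25.10 ✗.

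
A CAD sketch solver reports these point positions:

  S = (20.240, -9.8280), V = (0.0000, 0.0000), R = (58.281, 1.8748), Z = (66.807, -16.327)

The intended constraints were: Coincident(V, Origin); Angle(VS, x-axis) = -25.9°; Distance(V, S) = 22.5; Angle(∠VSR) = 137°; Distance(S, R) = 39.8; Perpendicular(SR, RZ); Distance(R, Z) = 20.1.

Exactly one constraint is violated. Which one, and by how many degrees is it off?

Perpendicular(SR, RZ) — off by 8.00°.

V = (0.00, 0.00) ✓; VS at -25.90° ✓; |VS| = 22.50 ✓; ∠VSR = 137.0° ✓; |SR| = 39.80 ✓; ∠(SR, RZ) = 82.00° ✗; |RZ| = 20.10 ✓.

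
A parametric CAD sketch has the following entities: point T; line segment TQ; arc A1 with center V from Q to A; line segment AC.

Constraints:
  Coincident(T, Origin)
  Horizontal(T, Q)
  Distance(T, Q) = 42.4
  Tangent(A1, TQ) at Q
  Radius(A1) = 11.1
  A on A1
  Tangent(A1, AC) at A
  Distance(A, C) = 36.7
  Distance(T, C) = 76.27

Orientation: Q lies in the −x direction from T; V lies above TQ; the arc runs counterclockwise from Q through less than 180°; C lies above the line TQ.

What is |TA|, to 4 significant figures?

40.04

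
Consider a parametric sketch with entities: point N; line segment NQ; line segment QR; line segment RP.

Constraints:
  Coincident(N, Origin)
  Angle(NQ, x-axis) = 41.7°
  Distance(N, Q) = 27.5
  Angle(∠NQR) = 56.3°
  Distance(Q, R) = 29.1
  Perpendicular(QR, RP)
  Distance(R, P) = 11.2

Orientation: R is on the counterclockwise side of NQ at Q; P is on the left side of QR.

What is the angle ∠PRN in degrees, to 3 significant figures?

31.2°

N is at the origin; NQ runs at 41.7° with length 27.5, so Q = 27.5·(cos 41.7°, sin 41.7°) = (20.5, 18.3). ∠NQR = 56.3°, so QR runs at 41.7° + (180° − 56.3°) = 165° from the x-axis; with |QR| = 29.1, R = Q + 29.1·(cos 165°, sin 165°) = (-7.63, 25.6). The perpendicularity gives RP at right angles to QR; with |RP| = 11.2 on the left of QR, P = R + 11.2·(-0.252, -0.968) = (-10.5, 14.8). Then cos ∠PRN = RP·RN / (|RP||RN|), giving 31.2°.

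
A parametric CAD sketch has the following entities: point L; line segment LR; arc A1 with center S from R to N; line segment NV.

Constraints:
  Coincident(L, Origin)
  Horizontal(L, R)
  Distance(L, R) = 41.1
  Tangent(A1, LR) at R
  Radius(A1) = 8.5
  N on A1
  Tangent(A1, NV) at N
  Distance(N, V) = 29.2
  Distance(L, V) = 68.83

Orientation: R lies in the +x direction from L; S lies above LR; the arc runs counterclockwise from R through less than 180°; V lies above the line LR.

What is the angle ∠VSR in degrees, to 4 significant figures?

138.2°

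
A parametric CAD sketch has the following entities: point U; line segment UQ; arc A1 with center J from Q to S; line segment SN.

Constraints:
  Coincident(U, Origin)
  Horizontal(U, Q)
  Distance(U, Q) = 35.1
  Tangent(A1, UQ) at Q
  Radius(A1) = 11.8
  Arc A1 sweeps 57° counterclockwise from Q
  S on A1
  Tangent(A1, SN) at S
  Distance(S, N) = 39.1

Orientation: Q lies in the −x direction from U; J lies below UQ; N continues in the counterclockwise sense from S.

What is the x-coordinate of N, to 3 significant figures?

-66.3

U is at the origin; U and Q share the same y with |UQ| = 35.1 and Q on the −x side, so Q = (-35.1, 0.00). A1 meets UQ tangentially, so JQ is at right angles to UQ, so J = Q + (0, -11.8) = (-35.1, -11.8). On A1, Q sits at bearing 90° from J; a 57° counterclockwise sweep puts S at bearing 147°, so S = J + 11.8·(cos 147°, sin 147°) = (-45.0, -5.37). Tangency of A1 to SN means the radius JS is perpendicular to SN, so SN runs along (−sin 147°, cos 147°); with |SN| = 39.1, N = (-66.3, -38.2). So N.x = -66.3.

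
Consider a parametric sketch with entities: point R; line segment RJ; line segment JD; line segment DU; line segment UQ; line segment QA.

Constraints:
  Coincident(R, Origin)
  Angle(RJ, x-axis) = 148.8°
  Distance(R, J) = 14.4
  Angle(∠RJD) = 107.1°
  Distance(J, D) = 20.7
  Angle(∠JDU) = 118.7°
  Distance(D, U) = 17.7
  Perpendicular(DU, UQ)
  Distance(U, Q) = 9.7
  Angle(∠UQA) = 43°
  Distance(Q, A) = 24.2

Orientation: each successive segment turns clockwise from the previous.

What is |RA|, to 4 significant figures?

36.50

DU is perpendicular to UQ, so UQ runs at -75.40°; with |UQ| = 9.7, Q = (12.30, 22.61). ∠UQA = 43.0° gives QA at 147.6° from the x-axis; with |QA| = 24.2, A = (-8.134, 35.58). Then |RA| = |A − R| = 36.50.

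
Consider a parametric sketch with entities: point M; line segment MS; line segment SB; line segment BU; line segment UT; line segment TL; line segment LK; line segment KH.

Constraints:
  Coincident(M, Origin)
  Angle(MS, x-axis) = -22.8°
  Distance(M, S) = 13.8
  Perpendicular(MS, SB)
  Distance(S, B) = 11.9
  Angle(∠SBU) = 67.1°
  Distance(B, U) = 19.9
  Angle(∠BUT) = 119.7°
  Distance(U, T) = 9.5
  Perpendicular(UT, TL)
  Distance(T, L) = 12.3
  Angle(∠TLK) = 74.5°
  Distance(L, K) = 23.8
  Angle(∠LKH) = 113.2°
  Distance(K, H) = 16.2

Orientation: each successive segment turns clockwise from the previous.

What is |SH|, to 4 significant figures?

33.74

M is at the origin; MS runs at -22.8° with length 13.8, so S = (12.72, -5.348). MS is perpendicular to SB, so SB runs at -112.8°; with |SB| = 11.9, B = (8.110, -16.32). ∠SBU = 67.1° gives BU at 134.3° from the x-axis; with |BU| = 19.9, U = (-5.788, -2.076). ∠BUT = 119.7° gives UT at 74.00° from the x-axis; with |UT| = 9.5, T = (-3.170, 7.056). The perpendicularity gives TL at right angles to UT, so TL runs at -16.00°; with |TL| = 12.3, L = (8.654, 3.666). ∠TLK = 74.5° gives LK at -121.5° from the x-axis; with |LK| = 23.8, K = (-3.782, -16.63). ∠LKH = 113.2° gives KH at 171.7° from the x-axis; with |KH| = 16.2, H = (-19.81, -14.29). Then |SH| = |H − S| = 33.74.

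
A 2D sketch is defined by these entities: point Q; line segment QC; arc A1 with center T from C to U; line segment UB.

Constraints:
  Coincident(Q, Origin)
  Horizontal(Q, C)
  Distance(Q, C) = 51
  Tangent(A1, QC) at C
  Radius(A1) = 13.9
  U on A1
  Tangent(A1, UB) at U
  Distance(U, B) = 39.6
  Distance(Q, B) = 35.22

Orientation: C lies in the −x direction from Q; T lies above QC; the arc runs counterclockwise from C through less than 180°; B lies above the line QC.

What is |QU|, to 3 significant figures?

41.3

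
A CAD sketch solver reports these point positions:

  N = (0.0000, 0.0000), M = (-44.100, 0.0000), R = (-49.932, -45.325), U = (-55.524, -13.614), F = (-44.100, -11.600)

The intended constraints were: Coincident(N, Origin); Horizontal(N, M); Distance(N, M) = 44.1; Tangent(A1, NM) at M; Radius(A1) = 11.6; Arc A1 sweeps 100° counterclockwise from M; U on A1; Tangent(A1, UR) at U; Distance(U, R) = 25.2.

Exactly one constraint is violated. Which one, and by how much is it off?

Distance(U, R) = 25.2 — off by 7.00.

N = (0.00, 0.00) ✓; N.y = 0.00, M.y = 0.00 ✓; |NM| = 44.10 ✓; ∠(FM, MN) = 90.00° ✓; |FM| = 11.60 ✓; bearing(F→U) − bearing(F→M) = 100.0° ✓; |FU| = 11.60 ✓; ∠(FU, UR) = 90.00° ✓; |UR| = 32.20 ✗.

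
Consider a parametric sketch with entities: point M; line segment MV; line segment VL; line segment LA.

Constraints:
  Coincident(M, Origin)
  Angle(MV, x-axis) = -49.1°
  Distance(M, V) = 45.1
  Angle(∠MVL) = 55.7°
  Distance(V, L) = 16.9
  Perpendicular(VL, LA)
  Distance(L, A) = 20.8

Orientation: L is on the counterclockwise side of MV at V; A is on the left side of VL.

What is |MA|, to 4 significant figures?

18.53

M is at the origin; MV runs at -49.1° with length 45.1, so V = 45.1·(cos -49.1°, sin -49.1°) = (29.53, -34.09). ∠MVL = 55.7°, so VL runs at -49.1° + (180° − 55.7°) = 75.20° from the x-axis; with |VL| = 16.9, L = V + 16.9·(cos 75.20°, sin 75.20°) = (33.85, -17.75). VL is perpendicular to LA; with |LA| = 20.8 on the left of VL, A = L + 20.8·(-0.9668, 0.2554) = (13.74, -12.44). Then |MA| = |A − M| = 18.53.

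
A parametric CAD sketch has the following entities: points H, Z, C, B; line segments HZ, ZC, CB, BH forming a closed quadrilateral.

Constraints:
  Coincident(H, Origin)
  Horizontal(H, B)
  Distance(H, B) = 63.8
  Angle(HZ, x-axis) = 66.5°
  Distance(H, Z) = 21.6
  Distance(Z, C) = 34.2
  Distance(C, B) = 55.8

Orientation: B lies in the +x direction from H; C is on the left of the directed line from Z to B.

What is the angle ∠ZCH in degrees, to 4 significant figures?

6.996°

H is at the origin; HB is horizontal with |HB| = 63.8 and B in +x, so B = (63.8, 0). HZ runs at 66.5° with |HZ| = 21.6, so Z = (8.613, 19.81). C is determined by |ZC| = 34.2 and |CB| = 55.8 together: it lies at the intersection of circle(Z, 34.2) and circle(B, 55.8). With |ZB| = 58.63, the foot of the radical line on ZB is 12.74 from Z and the perpendicular offset is √(34.2² − 12.74²) = 31.74. Taking the left-of-ZB solution: C = (31.33, 45.38).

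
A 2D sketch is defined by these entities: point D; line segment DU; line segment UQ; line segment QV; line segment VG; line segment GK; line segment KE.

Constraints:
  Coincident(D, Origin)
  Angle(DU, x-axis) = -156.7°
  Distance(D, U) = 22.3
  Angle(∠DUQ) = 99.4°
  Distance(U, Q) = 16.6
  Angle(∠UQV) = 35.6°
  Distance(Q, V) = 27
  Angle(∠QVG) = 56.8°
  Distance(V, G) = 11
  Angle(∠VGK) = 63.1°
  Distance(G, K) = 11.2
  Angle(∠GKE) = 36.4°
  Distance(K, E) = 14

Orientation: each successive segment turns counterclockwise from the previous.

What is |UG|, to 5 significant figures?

7.4934

D is at the origin; DU runs at -156.7° with length 22.3, so U = (-20.481, -8.8207). ∠DUQ = 99.4° gives UQ at -76.100° from the x-axis; with |UQ| = 16.6, Q = (-16.494, -24.935). ∠UQV = 35.6° gives QV at 68.300° from the x-axis; with |QV| = 27.0, V = (-6.5104, 0.15202). ∠QVG = 56.8° gives VG at -168.50° from the x-axis; with |VG| = 11.0, G = (-17.290, -2.0410). Then |UG| = |G − U| = 7.4934.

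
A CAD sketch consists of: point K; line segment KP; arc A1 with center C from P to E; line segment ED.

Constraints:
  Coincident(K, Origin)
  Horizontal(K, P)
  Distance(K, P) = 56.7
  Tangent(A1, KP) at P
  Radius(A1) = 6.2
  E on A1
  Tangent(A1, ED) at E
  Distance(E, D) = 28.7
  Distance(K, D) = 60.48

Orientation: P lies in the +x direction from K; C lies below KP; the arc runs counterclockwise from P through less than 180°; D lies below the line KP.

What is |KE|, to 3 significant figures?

50.9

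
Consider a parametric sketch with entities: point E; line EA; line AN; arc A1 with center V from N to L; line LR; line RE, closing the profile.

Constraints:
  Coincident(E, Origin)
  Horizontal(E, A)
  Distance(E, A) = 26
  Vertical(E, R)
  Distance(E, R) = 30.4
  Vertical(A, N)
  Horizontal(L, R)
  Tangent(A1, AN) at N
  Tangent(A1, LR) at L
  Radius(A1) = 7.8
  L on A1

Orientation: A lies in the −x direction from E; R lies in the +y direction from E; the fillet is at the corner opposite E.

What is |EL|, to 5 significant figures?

35.432

The virtual corner opposite E is at (-26.000, 30.400). A1 meets AN tangentially, so VN is at right angles to AN and since A1 is tangent to LR there, VL ⟂ LR, with radius 7.8, so the center V sits 7.8 in from both sides at V = (-18.200, 22.600). That places the tangent points at N = (-26.000, 22.600) on AN and L = (-18.200, 30.400) on LR. Then |EL| = |L − E| = 35.432.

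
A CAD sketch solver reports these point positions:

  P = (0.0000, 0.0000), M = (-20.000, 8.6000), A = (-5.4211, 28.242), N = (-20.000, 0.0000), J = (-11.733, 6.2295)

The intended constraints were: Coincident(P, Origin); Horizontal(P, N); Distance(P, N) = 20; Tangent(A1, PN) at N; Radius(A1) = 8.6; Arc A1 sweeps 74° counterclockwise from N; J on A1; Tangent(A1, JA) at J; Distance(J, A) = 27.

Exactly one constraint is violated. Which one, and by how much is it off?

Distance(J, A) = 27 — off by 4.10.

P = (0.00, 0.00) ✓; P.y = 0.00, N.y = 0.00 ✓; |PN| = 20.00 ✓; ∠(MN, NP) = 90.00° ✓; |MN| = 8.600 ✓; bearing(M→J) − bearing(M→N) = 74.00° ✓; |MJ| = 8.600 ✓; ∠(MJ, JA) = 90.00° ✓; |JA| = 22.90 ✗.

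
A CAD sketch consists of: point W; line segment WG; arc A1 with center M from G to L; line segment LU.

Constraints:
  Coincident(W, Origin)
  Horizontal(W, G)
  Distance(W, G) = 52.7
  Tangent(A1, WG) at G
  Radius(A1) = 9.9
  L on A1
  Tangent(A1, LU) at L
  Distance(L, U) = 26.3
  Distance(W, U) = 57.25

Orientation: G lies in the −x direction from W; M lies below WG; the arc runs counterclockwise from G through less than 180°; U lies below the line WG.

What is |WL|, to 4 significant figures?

62.53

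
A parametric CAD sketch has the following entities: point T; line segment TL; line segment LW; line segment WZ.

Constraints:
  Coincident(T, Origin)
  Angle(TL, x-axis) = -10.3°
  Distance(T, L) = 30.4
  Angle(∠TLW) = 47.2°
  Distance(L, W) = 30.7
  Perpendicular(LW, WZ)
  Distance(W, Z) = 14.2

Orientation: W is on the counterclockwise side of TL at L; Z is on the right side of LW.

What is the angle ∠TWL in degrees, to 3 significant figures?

65.8°

T is at the origin; TL runs at -10.3° with length 30.4, so L = 30.4·(cos -10.3°, sin -10.3°) = (29.9, -5.44). ∠TLW = 47.2°, so LW runs at -10.3° + (180° − 47.2°) = 123° from the x-axis; with |LW| = 30.7, W = L + 30.7·(cos 123°, sin 123°) = (13.4, 20.5). Then cos ∠TWL = WT·WL / (|WT||WL|), giving 65.8°.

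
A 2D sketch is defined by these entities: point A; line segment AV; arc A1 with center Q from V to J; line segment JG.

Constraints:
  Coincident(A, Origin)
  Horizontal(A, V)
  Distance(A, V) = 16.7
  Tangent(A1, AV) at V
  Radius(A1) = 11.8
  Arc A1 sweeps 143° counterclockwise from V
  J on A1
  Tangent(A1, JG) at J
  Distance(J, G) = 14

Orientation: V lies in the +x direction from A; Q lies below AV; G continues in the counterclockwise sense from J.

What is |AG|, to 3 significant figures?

36.2

A is at the origin; AV is horizontal with |AV| = 16.7 and V on the +x side, so V = (16.7, 0.00). Since A1 is tangent to AV there, QV ⟂ AV, so Q = V + (0, -11.8) = (16.7, -11.8). On A1, V sits at bearing 90° from Q; a 143° counterclockwise sweep puts J at bearing 233°, so J = Q + 11.8·(cos 233°, sin 233°) = (9.60, -21.2). The tangent condition forces QJ to be normal to JG, so JG runs along (−sin 233°, cos 233°); with |JG| = 14.0, G = (20.8, -29.6). Then |AG| = |G − A| = 36.2.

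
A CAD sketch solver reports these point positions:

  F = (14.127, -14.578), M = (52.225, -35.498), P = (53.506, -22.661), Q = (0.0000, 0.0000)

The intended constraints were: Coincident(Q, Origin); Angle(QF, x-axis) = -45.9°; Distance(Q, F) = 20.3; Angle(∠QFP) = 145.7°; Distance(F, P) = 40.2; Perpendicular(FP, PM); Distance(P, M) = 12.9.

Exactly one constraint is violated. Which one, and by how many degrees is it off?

Perpendicular(FP, PM) — off by 5.90°.

Q = (0.00, 0.00) ✓; QF at -45.90° ✓; |QF| = 20.30 ✓; ∠QFP = 145.7° ✓; |FP| = 40.20 ✓; ∠(FP, PM) = 84.10° ✗; |PM| = 12.90 ✓.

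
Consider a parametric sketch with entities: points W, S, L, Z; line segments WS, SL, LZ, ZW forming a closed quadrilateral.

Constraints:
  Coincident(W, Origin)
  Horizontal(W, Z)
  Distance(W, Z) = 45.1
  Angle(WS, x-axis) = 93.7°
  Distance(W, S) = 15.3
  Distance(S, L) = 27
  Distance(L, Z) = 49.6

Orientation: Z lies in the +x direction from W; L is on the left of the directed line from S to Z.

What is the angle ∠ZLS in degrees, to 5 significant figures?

71.903°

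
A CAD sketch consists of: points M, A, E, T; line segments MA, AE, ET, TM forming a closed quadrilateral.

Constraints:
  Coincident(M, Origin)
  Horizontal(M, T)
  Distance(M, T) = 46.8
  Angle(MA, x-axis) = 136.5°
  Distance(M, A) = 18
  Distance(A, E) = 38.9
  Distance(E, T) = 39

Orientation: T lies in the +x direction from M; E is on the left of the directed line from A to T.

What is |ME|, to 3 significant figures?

36.9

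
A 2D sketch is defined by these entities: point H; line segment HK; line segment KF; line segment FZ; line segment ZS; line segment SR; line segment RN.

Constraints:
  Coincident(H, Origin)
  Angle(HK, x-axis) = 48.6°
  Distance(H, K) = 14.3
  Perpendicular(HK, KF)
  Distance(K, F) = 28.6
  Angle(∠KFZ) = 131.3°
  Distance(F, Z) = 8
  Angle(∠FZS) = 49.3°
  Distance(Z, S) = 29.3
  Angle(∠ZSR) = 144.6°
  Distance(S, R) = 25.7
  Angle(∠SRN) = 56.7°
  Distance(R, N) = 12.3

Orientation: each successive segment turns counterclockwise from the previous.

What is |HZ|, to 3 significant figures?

34.9

HK is perpendicular to KF, so KF runs at 139°; with |KF| = 28.6, F = (-12.0, 29.6). ∠KFZ = 131.3° gives FZ at -173° from the x-axis; with |FZ| = 8.0, Z = (-19.9, 28.6). Then |HZ| = |Z − H| = 34.9.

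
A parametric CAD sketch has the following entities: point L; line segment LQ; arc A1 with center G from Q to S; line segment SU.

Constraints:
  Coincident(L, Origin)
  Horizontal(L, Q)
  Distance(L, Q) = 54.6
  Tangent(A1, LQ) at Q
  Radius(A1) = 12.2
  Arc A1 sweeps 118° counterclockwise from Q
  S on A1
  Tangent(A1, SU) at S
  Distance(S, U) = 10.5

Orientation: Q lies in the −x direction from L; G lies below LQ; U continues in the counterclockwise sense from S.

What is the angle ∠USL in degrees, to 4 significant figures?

77.34°

L is at the origin; L and Q share the same y with |LQ| = 54.6 and Q on the −x side, so Q = (-54.60, 0.000). Since A1 is tangent to LQ there, GQ ⟂ LQ, so G = Q + (0, -12.2) = (-54.60, -12.20). On A1, Q sits at bearing 90° from G; a 118° counterclockwise sweep puts S at bearing 208°, so S = G + 12.2·(cos 208°, sin 208°) = (-65.37, -17.93). Tangency of A1 to SU means the radius GS is perpendicular to SU, so SU runs along (−sin 208°, cos 208°); with |SU| = 10.5, U = (-60.44, -27.20). Then cos ∠USL = SU·SL / (|SU||SL|), giving 77.34°.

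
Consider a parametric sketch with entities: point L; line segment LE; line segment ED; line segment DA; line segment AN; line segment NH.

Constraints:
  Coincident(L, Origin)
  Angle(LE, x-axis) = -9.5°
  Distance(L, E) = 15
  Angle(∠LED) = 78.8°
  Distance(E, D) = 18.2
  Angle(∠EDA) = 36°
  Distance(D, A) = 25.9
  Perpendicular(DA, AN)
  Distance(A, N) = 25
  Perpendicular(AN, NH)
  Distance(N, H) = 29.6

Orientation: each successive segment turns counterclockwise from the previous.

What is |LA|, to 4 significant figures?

5.690

L is at the origin; LE runs at -9.5° with length 15.0, so E = (14.79, -2.476). ∠LED = 78.8° gives ED at 91.70° from the x-axis; with |ED| = 18.2, D = (14.25, 15.72). ∠EDA = 36.0° gives DA at -124.3° from the x-axis; with |DA| = 25.9, A = (-0.3410, -5.680). Then |LA| = |A − L| = 5.690.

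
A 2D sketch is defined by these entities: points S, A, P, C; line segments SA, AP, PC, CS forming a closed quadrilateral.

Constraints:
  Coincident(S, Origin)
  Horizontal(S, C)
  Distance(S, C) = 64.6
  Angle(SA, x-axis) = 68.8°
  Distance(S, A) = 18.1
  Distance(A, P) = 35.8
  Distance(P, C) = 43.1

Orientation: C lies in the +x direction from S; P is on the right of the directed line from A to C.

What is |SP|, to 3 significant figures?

28.0

Checks: |AP| = 35.80 ✓; |PC| = 43.10 ✓.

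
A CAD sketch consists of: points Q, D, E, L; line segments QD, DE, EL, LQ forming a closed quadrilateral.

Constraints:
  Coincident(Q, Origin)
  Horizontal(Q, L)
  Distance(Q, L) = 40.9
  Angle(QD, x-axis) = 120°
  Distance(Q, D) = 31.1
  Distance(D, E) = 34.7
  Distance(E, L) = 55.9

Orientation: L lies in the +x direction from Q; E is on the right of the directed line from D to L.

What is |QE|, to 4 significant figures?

16.41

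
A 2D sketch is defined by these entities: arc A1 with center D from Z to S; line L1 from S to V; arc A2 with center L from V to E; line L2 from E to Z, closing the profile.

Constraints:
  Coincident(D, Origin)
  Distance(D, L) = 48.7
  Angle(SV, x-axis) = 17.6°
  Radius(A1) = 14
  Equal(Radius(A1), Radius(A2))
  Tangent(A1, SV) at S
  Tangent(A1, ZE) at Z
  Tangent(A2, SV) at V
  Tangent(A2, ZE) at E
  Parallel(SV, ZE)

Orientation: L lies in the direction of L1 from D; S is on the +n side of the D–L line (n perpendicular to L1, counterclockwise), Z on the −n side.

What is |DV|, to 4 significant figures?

50.67

The slot axis is L1's direction at 17.6°, so u = (cos 17.6°, sin 17.6°) = (0.9532, 0.3024) and n = (−sin 17.6°, cos 17.6°) = (-0.3024, 0.9532). D is at the origin and L lies 48.7 along u from D, so L = 48.7·u = (46.42, 14.73). Tangency of A1 to both parallel lines with radius 14.0 puts S and Z at D ± 14.0·n: S = (-4.233, 13.34), Z = (4.233, -13.34). Equal radii place V and E the same way about L: V = L + 14.0·n = (42.19, 28.07), E = L − 14.0·n = (50.65, 1.381). Then |DV| = |V − D| = 50.67.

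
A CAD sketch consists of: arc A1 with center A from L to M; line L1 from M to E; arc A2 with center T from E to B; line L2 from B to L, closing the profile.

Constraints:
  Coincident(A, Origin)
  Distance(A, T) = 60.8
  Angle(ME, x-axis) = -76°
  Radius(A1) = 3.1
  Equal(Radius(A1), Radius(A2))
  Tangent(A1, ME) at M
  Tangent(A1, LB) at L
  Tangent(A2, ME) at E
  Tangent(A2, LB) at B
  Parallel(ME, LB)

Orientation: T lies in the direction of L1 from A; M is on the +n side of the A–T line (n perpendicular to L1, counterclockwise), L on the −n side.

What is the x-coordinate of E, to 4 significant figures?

17.72

Tangency of A1 to both parallel lines with radius 3.1 puts M and L at A ± 3.1·n: M = (3.008, 0.7500), L = (-3.008, -0.7500). Equal radii place E and B the same way about T: E = T + 3.1·n = (17.72, -58.24), B = T − 3.1·n = (11.70, -59.74). So E.x = 17.72.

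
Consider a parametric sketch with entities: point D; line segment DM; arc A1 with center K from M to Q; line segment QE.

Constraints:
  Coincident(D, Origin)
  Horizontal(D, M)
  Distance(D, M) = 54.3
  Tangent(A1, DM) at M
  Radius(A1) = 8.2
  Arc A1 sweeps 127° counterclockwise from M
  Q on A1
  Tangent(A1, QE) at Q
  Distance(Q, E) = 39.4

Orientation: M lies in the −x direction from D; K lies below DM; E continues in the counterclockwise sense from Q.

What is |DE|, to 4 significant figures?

58.04

D is at the origin; D and M share the same y with |DM| = 54.3 and M on the −x side, so M = (-54.30, 0.000). A1 meets DM tangentially, so KM is at right angles to DM, so K = M + (0, -8.2) = (-54.30, -8.200). On A1, M sits at bearing 90° from K; a 127° counterclockwise sweep puts Q at bearing 217°, so Q = K + 8.2·(cos 217°, sin 217°) = (-60.85, -13.13). The tangent condition forces KQ to be normal to QE, so QE runs along (−sin 217°, cos 217°); with |QE| = 39.4, E = (-37.14, -44.60). Then |DE| = |E − D| = 58.04.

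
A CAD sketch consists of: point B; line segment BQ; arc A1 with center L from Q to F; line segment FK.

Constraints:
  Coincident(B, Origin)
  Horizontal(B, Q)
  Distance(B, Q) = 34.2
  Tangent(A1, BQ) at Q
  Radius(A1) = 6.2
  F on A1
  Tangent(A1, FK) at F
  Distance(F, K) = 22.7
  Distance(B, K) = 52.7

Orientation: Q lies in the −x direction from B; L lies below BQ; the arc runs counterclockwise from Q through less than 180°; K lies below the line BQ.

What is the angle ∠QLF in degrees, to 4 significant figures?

77.18°

B is at the origin; BQ is horizontal with |BQ| = 34.2 and Q on the −x side, so Q = (-34.20, 0.000). Since A1 is tangent to BQ there, LQ ⟂ BQ, so L = Q + (0, -6.2) = (-34.20, -6.200). Since LF ⟂ FK (tangency), |LK| = √(6.2² + 22.7²) = 23.53 regardless of where F sits on A1. So K lies on both circle(B, 52.7) and circle(L, 23.53); the below-BQ intersection is K = (-45.28, -26.96). F is the foot of the tangent from K: F = (-40.25, -4.824).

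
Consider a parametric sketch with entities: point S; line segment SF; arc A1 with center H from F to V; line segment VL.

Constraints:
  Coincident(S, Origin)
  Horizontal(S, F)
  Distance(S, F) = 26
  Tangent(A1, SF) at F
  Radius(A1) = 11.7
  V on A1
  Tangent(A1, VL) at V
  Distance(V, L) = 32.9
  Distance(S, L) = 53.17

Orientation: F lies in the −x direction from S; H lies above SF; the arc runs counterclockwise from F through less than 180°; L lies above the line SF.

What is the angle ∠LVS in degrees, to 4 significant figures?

154.9°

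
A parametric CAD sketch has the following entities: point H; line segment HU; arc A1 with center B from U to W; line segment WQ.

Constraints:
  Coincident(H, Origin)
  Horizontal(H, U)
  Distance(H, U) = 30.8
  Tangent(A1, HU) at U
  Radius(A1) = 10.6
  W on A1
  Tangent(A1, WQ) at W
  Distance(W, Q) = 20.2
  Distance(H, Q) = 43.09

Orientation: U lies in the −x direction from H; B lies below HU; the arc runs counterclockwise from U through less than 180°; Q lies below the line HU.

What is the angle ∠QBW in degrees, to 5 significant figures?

62.312°

Checks: |BW| = 10.60 ✓; ∠(BW, WQ) = 90.00° ✓; |WQ| = 20.20 ✓; |HQ| = 43.09 ✓.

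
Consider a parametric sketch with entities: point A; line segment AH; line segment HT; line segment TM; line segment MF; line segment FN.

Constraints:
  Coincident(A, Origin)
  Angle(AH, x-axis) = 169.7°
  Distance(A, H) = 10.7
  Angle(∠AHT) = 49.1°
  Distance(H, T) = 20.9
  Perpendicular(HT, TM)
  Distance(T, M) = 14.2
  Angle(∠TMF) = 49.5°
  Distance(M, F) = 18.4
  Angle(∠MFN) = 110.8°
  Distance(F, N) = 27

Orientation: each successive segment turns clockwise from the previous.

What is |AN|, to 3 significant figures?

32.5

∠TMF = 49.5° gives MF at 178° from the x-axis; with |MF| = 18.4, F = (-3.73, 4.49). ∠MFN = 110.8° gives FN at 109° from the x-axis; with |FN| = 27.0, N = (-12.6, 30.0). Then |AN| = |N − A| = 32.5.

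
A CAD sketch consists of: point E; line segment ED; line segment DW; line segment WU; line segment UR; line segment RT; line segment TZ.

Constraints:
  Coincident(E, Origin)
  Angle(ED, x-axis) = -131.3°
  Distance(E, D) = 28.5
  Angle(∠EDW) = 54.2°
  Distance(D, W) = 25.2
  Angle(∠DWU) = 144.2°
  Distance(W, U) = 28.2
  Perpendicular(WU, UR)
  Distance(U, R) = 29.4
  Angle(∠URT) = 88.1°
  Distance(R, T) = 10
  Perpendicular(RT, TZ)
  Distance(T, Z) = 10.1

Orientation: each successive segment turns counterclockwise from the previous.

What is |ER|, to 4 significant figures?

22.33

∠DWU = 144.2° gives WU at 30.30° from the x-axis; with |WU| = 28.2, U = (30.62, -9.599). WU ⟂ UR, so UR runs at 120.3°; with |UR| = 29.4, R = (15.79, 15.79). Then |ER| = |R − E| = 22.33.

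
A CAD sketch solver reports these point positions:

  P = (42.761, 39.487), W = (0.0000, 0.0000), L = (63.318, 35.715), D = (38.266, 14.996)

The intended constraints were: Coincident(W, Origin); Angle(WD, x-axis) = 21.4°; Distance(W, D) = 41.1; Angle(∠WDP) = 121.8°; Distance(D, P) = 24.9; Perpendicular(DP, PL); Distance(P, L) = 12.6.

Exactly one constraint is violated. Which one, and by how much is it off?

Distance(P, L) = 12.6 — off by 8.30.

W = (0.00, 0.00) ✓; WD at 21.40° ✓; |WD| = 41.10 ✓; ∠WDP = 121.8° ✓; |DP| = 24.90 ✓; ∠(DP, PL) = 90.00° ✓; |PL| = 20.90 ✗.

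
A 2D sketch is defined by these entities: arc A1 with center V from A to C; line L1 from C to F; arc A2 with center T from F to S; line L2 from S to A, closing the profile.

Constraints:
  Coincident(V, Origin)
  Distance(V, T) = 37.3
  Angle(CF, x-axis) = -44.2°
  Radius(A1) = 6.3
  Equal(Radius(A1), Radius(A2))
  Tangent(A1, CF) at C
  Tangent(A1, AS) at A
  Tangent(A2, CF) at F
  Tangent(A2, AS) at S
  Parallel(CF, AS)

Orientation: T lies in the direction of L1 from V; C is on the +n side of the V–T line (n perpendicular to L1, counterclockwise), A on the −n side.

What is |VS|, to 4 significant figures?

37.83

Tangency of A1 to both parallel lines with radius 6.3 puts C and A at V ± 6.3·n: C = (4.392, 4.517), A = (-4.392, -4.517). Equal radii place F and S the same way about T: F = T + 6.3·n = (31.13, -21.49), S = T − 6.3·n = (22.35, -30.52). Then |VS| = |S − V| = 37.83.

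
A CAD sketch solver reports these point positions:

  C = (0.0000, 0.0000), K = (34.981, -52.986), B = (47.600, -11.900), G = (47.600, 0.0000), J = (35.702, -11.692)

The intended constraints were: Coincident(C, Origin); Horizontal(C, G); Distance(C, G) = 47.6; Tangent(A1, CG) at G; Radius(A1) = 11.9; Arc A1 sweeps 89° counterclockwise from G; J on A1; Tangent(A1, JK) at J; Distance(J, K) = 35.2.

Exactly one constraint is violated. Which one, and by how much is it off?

Distance(J, K) = 35.2 — off by 6.10.

C = (0.00, 0.00) ✓; C.y = 0.00, G.y = 0.00 ✓; |CG| = 47.60 ✓; ∠(BG, GC) = 90.00° ✓; |BG| = 11.90 ✓; bearing(B→J) − bearing(B→G) = 89.00° ✓; |BJ| = 11.90 ✓; ∠(BJ, JK) = 90.00° ✓; |JK| = 41.30 ✗.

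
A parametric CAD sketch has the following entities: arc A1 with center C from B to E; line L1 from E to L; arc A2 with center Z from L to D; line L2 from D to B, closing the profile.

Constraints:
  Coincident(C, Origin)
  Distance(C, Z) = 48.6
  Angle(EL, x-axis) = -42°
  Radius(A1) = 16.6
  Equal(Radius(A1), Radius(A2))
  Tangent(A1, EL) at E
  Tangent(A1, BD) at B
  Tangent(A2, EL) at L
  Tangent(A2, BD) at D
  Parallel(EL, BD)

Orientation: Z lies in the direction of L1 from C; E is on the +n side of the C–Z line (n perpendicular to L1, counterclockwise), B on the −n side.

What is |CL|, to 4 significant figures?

51.36

The slot axis is L1's direction at -42.0°, so u = (cos -42.0°, sin -42.0°) = (0.7431, -0.6691) and n = (−sin -42.0°, cos -42.0°) = (0.6691, 0.7431). C is at the origin and Z lies 48.6 along u from C, so Z = 48.6·u = (36.12, -32.52). Tangency of A1 to both parallel lines with radius 16.6 puts E and B at C ± 16.6·n: E = (11.11, 12.34), B = (-11.11, -12.34). Equal radii place L and D the same way about Z: L = Z + 16.6·n = (47.22, -20.18), D = Z − 16.6·n = (25.01, -44.86). Then |CL| = |L − C| = 51.36.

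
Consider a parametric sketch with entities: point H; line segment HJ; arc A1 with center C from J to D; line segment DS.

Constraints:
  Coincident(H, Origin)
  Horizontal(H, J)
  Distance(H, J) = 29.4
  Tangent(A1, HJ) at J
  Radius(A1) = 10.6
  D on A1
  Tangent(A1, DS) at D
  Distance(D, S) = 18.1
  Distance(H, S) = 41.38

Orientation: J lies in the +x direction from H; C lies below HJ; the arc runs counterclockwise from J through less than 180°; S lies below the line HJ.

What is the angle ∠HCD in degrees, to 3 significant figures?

43.4°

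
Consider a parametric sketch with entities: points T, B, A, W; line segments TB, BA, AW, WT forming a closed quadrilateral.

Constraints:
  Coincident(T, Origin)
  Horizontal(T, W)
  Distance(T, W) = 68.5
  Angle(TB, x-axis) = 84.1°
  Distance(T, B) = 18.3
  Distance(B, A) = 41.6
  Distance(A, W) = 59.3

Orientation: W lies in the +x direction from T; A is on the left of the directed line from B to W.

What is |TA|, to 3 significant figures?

56.7

T is at the origin; T and W share the same y with |TW| = 68.5 and W in +x, so W = (68.5, 0). TB runs at 84.1° with |TB| = 18.3, so B = (1.88, 18.2). A is determined by |BA| = 41.6 and |AW| = 59.3 together: it lies at the intersection of circle(B, 41.6) and circle(W, 59.3). With |BW| = 69.1, the foot of the radical line on BW is 21.6 from B and the perpendicular offset is √(41.6² − 21.6²) = 35.6. Taking the left-of-BW solution: A = (32.1, 46.8).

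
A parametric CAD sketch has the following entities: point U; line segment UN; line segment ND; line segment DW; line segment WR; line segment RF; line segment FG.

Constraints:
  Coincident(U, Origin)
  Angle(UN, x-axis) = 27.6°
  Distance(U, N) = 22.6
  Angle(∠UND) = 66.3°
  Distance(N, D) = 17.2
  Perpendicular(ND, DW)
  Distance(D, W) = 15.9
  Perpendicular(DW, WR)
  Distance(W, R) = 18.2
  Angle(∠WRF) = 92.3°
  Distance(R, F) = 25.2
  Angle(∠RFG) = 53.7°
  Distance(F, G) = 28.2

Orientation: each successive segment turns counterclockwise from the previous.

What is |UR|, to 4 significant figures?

11.17

U is at the origin; UN runs at 27.6° with length 22.6, so N = (20.03, 10.47). ∠UND = 66.3° gives ND at 141.3° from the x-axis; with |ND| = 17.2, D = (6.605, 21.22). ND is perpendicular to DW, so DW runs at -128.7°; with |DW| = 15.9, W = (-3.337, 8.816). DW ⟂ WR, so WR runs at -38.70°; with |WR| = 18.2, R = (10.87, -2.564). Then |UR| = |R − U| = 11.17.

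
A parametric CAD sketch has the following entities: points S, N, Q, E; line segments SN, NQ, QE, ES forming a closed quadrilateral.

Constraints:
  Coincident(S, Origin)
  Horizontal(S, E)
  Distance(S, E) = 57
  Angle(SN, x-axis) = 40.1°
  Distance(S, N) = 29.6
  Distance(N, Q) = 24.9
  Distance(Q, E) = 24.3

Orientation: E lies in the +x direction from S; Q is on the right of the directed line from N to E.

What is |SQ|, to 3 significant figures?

33.2

Checks: |NQ| = 24.90 ✓; |QE| = 24.30 ✓.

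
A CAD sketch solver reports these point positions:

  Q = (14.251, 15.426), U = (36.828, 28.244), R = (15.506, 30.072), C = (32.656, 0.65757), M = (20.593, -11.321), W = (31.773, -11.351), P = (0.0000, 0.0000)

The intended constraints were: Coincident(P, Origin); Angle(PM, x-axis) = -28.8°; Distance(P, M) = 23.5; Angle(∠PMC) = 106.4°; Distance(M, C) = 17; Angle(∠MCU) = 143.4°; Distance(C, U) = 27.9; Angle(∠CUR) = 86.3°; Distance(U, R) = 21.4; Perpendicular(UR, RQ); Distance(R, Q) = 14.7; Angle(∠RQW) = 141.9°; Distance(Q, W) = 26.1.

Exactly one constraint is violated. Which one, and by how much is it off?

Distance(Q, W) = 26.1 — off by 5.90.

P = (0.00, 0.00) ✓; PM at -28.80° ✓; |PM| = 23.50 ✓; ∠PMC = 106.4° ✓; |MC| = 17.00 ✓; ∠MCU = 143.4° ✓; |CU| = 27.90 ✓; ∠CUR = 86.30° ✓; |UR| = 21.40 ✓; ∠(UR, RQ) = 90.00° ✓; |RQ| = 14.70 ✓; ∠RQW = 141.9° ✓; |QW| = 32.00 ✗.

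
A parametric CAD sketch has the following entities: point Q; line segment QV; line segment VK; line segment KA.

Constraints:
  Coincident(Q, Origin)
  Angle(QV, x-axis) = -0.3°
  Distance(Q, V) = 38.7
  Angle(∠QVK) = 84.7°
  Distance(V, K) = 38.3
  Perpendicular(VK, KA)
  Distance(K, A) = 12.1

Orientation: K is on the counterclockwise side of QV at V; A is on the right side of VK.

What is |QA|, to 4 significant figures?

61.40

Q is at the origin; QV runs at -0.3° with length 38.7, so V = 38.7·(cos -0.3°, sin -0.3°) = (38.70, -0.2026). ∠QVK = 84.7°, so VK runs at -0.3° + (180° − 84.7°) = 95.00° from the x-axis; with |VK| = 38.3, K = V + 38.3·(cos 95.00°, sin 95.00°) = (35.36, 37.95). The perpendicularity gives KA at right angles to VK; with |KA| = 12.1 on the right of VK, A = K + 12.1·(0.9962, 0.08716) = (47.42, 39.01). Then |QA| = |A − Q| = 61.40.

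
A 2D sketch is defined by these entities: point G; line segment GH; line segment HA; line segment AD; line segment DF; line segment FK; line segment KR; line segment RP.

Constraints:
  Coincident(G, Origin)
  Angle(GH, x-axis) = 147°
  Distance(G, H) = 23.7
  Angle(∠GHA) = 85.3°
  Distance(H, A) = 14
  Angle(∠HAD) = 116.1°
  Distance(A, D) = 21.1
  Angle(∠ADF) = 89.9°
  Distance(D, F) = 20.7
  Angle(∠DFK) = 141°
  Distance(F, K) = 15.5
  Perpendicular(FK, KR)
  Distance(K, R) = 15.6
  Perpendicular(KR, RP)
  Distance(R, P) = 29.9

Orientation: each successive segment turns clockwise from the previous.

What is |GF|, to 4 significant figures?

5.183

∠HAD = 116.1° gives AD at -11.60° from the x-axis; with |AD| = 21.1, D = (9.354, 19.74). ∠ADF = 89.9° gives DF at -101.7° from the x-axis; with |DF| = 20.7, F = (5.156, -0.5276). Then |GF| = |F − G| = 5.183.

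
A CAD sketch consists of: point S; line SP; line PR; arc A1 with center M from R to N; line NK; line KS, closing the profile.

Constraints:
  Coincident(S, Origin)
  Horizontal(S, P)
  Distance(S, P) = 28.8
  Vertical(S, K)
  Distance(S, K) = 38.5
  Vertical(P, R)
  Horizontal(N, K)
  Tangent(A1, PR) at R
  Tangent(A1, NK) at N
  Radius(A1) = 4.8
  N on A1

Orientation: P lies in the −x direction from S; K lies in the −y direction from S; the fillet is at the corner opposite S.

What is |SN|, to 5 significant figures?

45.368

S is at the origin; SP is horizontal with |SP| = 28.8 and P on the −x side, so P = (-28.800, 0.0000). S and K share the same x with |SK| = 38.5 and K on the −y side, so K = (0.0000, -38.500). The virtual corner opposite S is at (-28.800, -38.500). The tangent condition forces MR to be normal to PR and tangency of A1 to NK means the radius MN is perpendicular to NK, with radius 4.8, so the center M sits 4.8 in from both sides at M = (-24.000, -33.700). That places the tangent points at R = (-28.800, -33.700) on PR and N = (-24.000, -38.500) on NK. Then |SN| = |N − S| = 45.368.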